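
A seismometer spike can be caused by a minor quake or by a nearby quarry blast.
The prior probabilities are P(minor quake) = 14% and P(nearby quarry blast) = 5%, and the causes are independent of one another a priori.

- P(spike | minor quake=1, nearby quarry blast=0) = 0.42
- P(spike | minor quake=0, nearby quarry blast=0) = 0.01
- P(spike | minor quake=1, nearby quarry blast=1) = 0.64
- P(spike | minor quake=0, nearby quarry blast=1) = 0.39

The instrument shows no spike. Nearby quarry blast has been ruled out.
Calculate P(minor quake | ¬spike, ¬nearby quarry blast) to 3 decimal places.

By total probability over both values of minor quake:
  P(¬spike | ¬nearby quarry blast) = 0.99·0.86 + 0.58·0.14
        = 0.851400 + 0.081200 = 0.932600
Keeping only the minor quake-present terms gives 0.081200, so
  P(minor quake | ¬spike, ¬nearby quarry blast) = 0.081200 / 0.932600 ≈ 0.087

P(minor quake | ¬spike, ¬nearby quarry blast) ≈ 0.087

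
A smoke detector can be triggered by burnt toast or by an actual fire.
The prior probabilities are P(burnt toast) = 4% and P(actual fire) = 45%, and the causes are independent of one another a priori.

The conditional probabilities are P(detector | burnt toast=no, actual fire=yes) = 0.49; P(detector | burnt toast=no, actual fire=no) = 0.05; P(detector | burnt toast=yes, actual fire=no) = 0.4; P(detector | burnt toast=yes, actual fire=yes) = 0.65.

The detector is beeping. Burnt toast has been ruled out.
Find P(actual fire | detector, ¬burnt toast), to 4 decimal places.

P(actual fire | detector, ¬burnt toast) ≈ 0.8891

Sum P(detector|·) weighted by the priors over both values of actual fire:
  P(detector | ¬burnt toast) = 0.05*0.55 + 0.49*0.45
        = 0.027500 + 0.220500 = 0.248000
Configurations with actual fire contribute 0.220500, so
  P(actual fire | detector, ¬burnt toast) = 0.220500 / 0.248000 ≈ 0.8891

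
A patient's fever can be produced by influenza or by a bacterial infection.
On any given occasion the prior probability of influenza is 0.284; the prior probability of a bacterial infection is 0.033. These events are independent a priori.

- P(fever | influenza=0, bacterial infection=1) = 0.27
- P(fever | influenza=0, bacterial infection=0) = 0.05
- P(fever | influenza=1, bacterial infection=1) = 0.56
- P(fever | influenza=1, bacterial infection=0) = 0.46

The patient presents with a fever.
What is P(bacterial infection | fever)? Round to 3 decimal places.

P(fever) = 0.05×0.716×0.967 + 0.27×0.716×0.033 + 0.46×0.284×0.967 + 0.56×0.284×0.033 = 0.034619 + 0.006380 + 0.126329 + 0.005248 = 0.172576
The bacterial infection-present share is 0.006380 + 0.005248 = 0.011628.
P(bacterial infection | fever) = 0.011628 / 0.172576 ≈ 0.067

P(bacterial infection | fever) ≈ 0.067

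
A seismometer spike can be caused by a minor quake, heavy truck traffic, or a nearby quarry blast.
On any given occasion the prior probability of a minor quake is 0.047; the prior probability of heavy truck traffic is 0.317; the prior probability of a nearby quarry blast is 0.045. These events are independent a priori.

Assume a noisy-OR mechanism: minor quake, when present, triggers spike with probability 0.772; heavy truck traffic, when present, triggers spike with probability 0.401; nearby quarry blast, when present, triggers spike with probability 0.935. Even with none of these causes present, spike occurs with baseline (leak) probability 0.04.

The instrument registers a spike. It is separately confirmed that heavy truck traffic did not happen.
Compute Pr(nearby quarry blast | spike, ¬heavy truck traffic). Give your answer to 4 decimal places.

Under noisy-OR, P(spike | causes) = 1 − (1−0.04)·∏(1−qᵢ) over the active causes.
P(spike | ¬heavy truck traffic) = 0.04×0.953×0.955 + 0.9376×0.953×0.045 + 0.78112×0.047×0.955 + 0.985773×0.047×0.045 = 0.036405 + 0.040209 + 0.035061 + 0.002085 = 0.113760
The nearby quarry blast-present share is 0.040209 + 0.002085 = 0.042294.
Hence the posterior is 0.042294/0.113760 ≈ 0.3718.

Pr(nearby quarry blast | spike, ¬heavy truck traffic) ≈ 0.3718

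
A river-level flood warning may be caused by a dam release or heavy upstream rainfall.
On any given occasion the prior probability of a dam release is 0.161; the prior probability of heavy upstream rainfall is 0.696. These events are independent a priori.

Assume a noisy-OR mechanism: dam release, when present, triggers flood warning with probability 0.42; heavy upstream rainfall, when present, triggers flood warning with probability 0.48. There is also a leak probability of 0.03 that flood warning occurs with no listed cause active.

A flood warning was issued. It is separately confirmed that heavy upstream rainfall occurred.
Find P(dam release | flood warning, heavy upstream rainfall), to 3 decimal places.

Under noisy-OR, P(flood warning | causes) = 1 − (1−0.03)·∏(1−qᵢ) over the active causes.
For the numerator, keep only dam release=true terms: 0.707448*0.161 = 0.113899
Normalizer over all consistent configurations: 0.4956*0.839 + 0.707448*0.161 = 0.529707
Posterior = 0.113899 / 0.529707 ≈ 0.215

P(dam release | flood warning, heavy upstream rainfall) ≈ 0.215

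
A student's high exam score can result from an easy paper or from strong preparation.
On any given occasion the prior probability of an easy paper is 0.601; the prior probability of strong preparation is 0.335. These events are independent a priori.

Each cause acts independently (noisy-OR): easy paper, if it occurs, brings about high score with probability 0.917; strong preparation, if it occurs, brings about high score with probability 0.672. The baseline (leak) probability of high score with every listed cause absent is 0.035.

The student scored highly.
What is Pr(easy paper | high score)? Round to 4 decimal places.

Under noisy-OR, P(high score | causes) = 1 − (1−0.035)·∏(1−qᵢ) over the active causes.
Weight on easy paper=true, given the evidence: 0.367654 + 0.196046 = 0.563700
The normalizing constant is 0.035×0.399×0.665 + 0.68348×0.399×0.335 + 0.919905×0.601×0.665 + 0.973729×0.601×0.335 = 0.664344
P(easy paper | high score) = 0.563700/0.664344 ≈ 0.8485

Pr(easy paper | high score) ≈ 0.8485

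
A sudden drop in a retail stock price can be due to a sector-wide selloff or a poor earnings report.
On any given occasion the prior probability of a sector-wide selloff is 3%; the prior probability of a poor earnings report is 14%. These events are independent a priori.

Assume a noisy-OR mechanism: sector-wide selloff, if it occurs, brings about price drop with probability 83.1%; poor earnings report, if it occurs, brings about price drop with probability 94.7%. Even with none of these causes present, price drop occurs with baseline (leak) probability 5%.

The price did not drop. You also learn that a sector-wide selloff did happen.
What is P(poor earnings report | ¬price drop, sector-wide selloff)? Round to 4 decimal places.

Under noisy-OR, P(price drop | causes) = 1 − (1−0.05)·∏(1−qᵢ) over the active causes.
By total probability over both values of poor earnings report:
  P(¬price drop | sector-wide selloff) = 0.16055·0.86 + 0.008509·0.14
        = 0.138073 + 0.001191 = 0.139264
The terms with poor earnings report present sum to 0.001191, so
  P(poor earnings report | ¬price drop, sector-wide selloff) = 0.001191 / 0.139264 ≈ 0.0086

P(poor earnings report | ¬price drop, sector-wide selloff) ≈ 0.0086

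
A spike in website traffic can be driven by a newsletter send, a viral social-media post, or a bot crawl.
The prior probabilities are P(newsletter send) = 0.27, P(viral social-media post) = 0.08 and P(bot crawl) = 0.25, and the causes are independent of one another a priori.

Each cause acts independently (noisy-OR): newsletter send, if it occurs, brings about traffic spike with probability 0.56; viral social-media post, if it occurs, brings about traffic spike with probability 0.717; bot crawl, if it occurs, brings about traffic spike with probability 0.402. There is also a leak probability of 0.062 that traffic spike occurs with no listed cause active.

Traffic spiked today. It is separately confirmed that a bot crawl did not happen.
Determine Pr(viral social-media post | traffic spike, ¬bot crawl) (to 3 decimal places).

Pr(viral social-media post | traffic spike, ¬bot crawl) ≈ 0.248

Under noisy-OR, P(traffic spike | causes) = 1 − (1−0.062)·∏(1−qᵢ) over the active causes.
For the numerator, keep only viral social-media post=true terms: 0.042897 + 0.019077 = 0.061974
The normalizing constant is 0.062×0.73×0.92 + 0.734546×0.73×0.08 + 0.58728×0.27×0.92 + 0.8832×0.27×0.08 = 0.249493
P(viral social-media post | traffic spike, ¬bot crawl) = 0.061974/0.249493 ≈ 0.248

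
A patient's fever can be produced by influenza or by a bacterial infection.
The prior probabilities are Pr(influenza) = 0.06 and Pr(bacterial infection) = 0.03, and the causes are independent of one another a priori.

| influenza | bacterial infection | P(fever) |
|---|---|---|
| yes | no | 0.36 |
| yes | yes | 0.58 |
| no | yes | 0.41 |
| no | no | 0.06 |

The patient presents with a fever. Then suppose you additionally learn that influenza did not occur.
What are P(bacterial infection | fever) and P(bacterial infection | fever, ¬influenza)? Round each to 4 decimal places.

P(fever) = 0.06*0.94*0.97 + 0.41*0.94*0.03 + 0.36*0.06*0.97 + 0.58*0.06*0.03 = 0.054708 + 0.011562 + 0.020952 + 0.001044 = 0.088266
Restricting to configurations with bacterial infection present: 0.011562 + 0.001044 = 0.012606.
P(bacterial infection | fever) = 0.012606 / 0.088266 ≈ 0.1428

Now condition on the additional information:
For the numerator, keep only bacterial infection=true terms: 0.41×0.03 = 0.012300
Normalizer over all consistent configurations: 0.06×0.97 + 0.41×0.03 = 0.070500
P(bacterial infection | fever, ¬influenza) = 0.012300/0.070500 ≈ 0.1745
With influenza excluded, bacterial infection must carry more of the explanatory weight for the fever.

P(bacterial infection | fever) ≈ 0.1428; P(bacterial infection | fever, ¬influenza) ≈ 0.1745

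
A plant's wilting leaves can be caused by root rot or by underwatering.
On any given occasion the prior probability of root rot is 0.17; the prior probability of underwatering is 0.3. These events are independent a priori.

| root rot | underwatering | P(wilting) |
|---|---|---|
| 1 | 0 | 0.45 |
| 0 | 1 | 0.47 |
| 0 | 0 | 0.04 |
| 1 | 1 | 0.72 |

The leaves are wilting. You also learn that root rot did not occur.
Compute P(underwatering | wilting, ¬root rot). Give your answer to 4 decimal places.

P(underwatering | wilting, ¬root rot) ≈ 0.8343

Numerator (weight on configurations with underwatering): 0.47*0.3 = 0.141000
The normalizing constant is 0.04*0.7 + 0.47*0.3 = 0.169000
P(underwatering | wilting, ¬root rot) = 0.141000/0.169000 ≈ 0.8343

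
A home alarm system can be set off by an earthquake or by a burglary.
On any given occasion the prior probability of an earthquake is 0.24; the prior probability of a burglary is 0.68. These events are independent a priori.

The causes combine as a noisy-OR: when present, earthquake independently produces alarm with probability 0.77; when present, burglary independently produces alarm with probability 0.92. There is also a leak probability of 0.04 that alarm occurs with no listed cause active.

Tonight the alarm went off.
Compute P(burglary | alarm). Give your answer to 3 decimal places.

Under noisy-OR, P(alarm | causes) = 1 − (1−0.04)·∏(1−qᵢ) over the active causes.
Weight on burglary=true, given the evidence: 0.477110 + 0.160317 = 0.637427
Denominator P(alarm): 0.04·0.76·0.32 + 0.9232·0.76·0.68 + 0.7792·0.24·0.32 + 0.982336·0.24·0.68 = 0.706998
Posterior = 0.637427 / 0.706998 ≈ 0.902

P(burglary | alarm) ≈ 0.902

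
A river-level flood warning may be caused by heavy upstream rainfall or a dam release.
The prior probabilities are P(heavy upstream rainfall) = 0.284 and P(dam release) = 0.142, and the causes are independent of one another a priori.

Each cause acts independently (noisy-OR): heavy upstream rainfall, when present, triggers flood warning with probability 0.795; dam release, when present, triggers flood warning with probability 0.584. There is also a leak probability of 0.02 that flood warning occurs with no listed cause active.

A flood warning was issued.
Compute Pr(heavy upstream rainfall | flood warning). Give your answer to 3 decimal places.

Pr(heavy upstream rainfall | flood warning) ≈ 0.762

Under noisy-OR, P(flood warning | causes) = 1 − (1−0.02)·∏(1−qᵢ) over the active causes.
For the numerator, keep only heavy upstream rainfall=true terms: 0.194718 + 0.036958 = 0.231676
Normalizer over all consistent configurations: 0.02*0.716*0.858 + 0.59232*0.716*0.142 + 0.7991*0.284*0.858 + 0.916426*0.284*0.142 = 0.304185
P(heavy upstream rainfall | flood warning) = 0.231676/0.304185 ≈ 0.762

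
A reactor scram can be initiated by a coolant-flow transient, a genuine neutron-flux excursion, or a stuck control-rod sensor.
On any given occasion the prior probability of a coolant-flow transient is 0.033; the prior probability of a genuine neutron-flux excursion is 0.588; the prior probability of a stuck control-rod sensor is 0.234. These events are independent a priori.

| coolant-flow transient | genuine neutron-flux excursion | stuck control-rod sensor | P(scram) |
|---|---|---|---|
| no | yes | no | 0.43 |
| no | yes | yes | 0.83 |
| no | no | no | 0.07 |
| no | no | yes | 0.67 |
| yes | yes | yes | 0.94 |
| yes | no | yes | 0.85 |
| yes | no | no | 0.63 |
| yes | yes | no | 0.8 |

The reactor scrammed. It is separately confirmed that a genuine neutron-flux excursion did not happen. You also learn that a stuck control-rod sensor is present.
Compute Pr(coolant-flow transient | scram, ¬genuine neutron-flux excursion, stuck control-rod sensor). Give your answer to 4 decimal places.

Pr(coolant-flow transient | scram, ¬genuine neutron-flux excursion, stuck control-rod sensor) ≈ 0.0415

P(scram | ¬genuine neutron-flux excursion, stuck control-rod sensor) = 0.67·0.967 + 0.85·0.033 = 0.647890 + 0.028050 = 0.675940
The coolant-flow transient-present share is 0.85·0.033 = 0.028050.
So P(coolant-flow transient | scram, ¬genuine neutron-flux excursion, stuck control-rod sensor) = 0.028050/0.675940 ≈ 0.0415.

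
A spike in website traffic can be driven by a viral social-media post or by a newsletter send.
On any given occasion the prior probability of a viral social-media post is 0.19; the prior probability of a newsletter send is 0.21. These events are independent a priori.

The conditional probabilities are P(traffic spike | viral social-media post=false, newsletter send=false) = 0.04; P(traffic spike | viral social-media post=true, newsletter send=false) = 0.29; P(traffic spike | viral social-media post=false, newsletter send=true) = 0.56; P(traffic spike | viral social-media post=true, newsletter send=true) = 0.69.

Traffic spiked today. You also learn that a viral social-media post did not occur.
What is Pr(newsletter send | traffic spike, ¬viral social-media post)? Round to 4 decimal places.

Pr(newsletter send | traffic spike, ¬viral social-media post) ≈ 0.7882

Enumerate both values of newsletter send and weight by the priors:
  P(traffic spike | ¬viral social-media post) = 0.04×0.79 + 0.56×0.21
        = 0.031600 + 0.117600 = 0.149200
Keeping only the newsletter send-present terms gives 0.117600, so
  P(newsletter send | traffic spike, ¬viral social-media post) = 0.117600 / 0.149200 ≈ 0.7882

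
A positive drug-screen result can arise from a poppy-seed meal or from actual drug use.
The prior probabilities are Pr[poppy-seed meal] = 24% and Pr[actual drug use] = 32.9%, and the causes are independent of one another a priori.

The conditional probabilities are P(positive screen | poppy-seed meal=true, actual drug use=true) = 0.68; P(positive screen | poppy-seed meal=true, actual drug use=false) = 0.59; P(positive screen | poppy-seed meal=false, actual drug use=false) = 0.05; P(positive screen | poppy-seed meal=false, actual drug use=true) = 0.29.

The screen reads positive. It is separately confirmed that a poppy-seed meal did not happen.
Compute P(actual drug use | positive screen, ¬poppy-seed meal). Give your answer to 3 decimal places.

P(actual drug use | positive screen, ¬poppy-seed meal) ≈ 0.740

Weight on actual drug use=true, given the evidence: 0.29·0.329 = 0.095410
The normalizing constant is 0.05·0.671 + 0.29·0.329 = 0.128960
P(actual drug use | positive screen, ¬poppy-seed meal) = 0.095410/0.128960 ≈ 0.740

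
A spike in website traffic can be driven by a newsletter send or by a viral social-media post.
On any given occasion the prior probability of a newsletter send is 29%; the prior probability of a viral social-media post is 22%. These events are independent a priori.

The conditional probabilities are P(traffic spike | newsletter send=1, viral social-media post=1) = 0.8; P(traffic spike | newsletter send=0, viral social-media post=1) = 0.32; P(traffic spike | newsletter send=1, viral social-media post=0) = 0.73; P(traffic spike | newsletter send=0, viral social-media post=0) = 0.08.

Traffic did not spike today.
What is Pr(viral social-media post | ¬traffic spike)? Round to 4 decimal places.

For the numerator, keep only viral social-media post=true terms: 0.106216 + 0.012760 = 0.118976
Normalizer over all consistent configurations: 0.92*0.71*0.78 + 0.68*0.71*0.22 + 0.27*0.29*0.78 + 0.2*0.29*0.22 = 0.689546
Posterior = 0.118976 / 0.689546 ≈ 0.1725

Pr(viral social-media post | ¬traffic spike) ≈ 0.1725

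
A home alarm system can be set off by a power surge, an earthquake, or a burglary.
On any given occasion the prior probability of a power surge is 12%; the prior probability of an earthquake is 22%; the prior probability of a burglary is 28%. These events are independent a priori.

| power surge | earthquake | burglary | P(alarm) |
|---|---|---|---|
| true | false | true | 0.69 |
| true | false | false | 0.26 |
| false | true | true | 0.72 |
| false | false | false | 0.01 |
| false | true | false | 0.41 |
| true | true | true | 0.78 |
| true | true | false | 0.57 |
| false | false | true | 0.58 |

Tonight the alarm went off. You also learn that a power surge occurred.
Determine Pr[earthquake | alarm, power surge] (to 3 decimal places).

Pr[earthquake | alarm, power surge] ≈ 0.318

P(alarm | power surge) = 0.26·0.78·0.72 + 0.69·0.78·0.28 + 0.57·0.22·0.72 + 0.78·0.22·0.28 = 0.146016 + 0.150696 + 0.090288 + 0.048048 = 0.435048
Restricting to configurations with earthquake present: 0.090288 + 0.048048 = 0.138336.
Hence the posterior is 0.138336/0.435048 ≈ 0.318.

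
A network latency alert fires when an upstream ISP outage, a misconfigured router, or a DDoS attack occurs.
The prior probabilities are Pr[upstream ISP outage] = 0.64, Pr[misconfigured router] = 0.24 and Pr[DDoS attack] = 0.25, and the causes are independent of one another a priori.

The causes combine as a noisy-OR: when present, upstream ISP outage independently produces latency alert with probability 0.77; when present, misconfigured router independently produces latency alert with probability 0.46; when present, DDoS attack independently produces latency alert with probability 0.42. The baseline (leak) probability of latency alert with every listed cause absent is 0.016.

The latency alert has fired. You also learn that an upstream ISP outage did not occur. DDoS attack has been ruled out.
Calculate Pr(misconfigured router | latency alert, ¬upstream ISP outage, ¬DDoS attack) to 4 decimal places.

Under noisy-OR, P(latency alert | causes) = 1 − (1−0.016)·∏(1−qᵢ) over the active causes.
P(latency alert | ¬upstream ISP outage, ¬DDoS attack) = 0.016*0.76 + 0.46864*0.24 = 0.012160 + 0.112474 = 0.124634
Restricting to configurations with misconfigured router present: 0.46864*0.24 = 0.112474.
So P(misconfigured router | latency alert, ¬upstream ISP outage, ¬DDoS attack) = 0.112474/0.124634 ≈ 0.9024.

Pr(misconfigured router | latency alert, ¬upstream ISP outage, ¬DDoS attack) ≈ 0.9024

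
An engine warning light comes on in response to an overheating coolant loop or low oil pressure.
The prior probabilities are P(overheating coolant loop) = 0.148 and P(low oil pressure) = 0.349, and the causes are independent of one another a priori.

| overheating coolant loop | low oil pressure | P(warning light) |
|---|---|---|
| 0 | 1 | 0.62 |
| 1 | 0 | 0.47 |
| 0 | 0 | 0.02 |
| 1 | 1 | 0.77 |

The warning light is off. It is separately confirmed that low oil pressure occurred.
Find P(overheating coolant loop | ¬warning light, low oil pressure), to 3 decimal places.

P(¬warning light | low oil pressure) = 0.38*0.852 + 0.23*0.148 = 0.323760 + 0.034040 = 0.357800
The overheating coolant loop-present share is 0.23*0.148 = 0.034040.
So P(overheating coolant loop | ¬warning light, low oil pressure) = 0.034040/0.357800 ≈ 0.095.

P(overheating coolant loop | ¬warning light, low oil pressure) ≈ 0.095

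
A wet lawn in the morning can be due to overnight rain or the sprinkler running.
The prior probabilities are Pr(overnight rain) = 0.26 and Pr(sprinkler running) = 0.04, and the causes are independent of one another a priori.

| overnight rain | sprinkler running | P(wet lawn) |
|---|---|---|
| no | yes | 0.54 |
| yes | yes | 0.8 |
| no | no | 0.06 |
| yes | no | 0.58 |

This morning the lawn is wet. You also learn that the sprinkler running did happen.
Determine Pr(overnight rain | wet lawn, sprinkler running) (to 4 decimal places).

Pr(overnight rain | wet lawn, sprinkler running) ≈ 0.3423

P(wet lawn | sprinkler running) = 0.54*0.74 + 0.8*0.26 = 0.399600 + 0.208000 = 0.607600
Restricting to configurations with overnight rain present: 0.8*0.26 = 0.208000.
Hence the posterior is 0.208000/0.607600 ≈ 0.3423.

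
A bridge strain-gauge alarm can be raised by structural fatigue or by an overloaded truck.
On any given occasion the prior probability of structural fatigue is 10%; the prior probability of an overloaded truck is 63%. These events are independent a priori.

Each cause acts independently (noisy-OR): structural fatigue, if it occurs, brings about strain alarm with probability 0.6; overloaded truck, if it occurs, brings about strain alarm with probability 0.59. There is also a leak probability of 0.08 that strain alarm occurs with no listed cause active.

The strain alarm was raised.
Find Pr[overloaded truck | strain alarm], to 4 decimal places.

Under noisy-OR, P(strain alarm | causes) = 1 − (1−0.08)·∏(1−qᵢ) over the active causes.
P(strain alarm) = 0.08×0.9×0.37 + 0.6228×0.9×0.63 + 0.632×0.1×0.37 + 0.84912×0.1×0.63 = 0.026640 + 0.353128 + 0.023384 + 0.053495 = 0.456647
Of this, 0.406623 comes from 0.353128 + 0.053495 (the overloaded truck=true cases).
Hence the posterior is 0.406623/0.456647 ≈ 0.8905.

Pr[overloaded truck | strain alarm] ≈ 0.8905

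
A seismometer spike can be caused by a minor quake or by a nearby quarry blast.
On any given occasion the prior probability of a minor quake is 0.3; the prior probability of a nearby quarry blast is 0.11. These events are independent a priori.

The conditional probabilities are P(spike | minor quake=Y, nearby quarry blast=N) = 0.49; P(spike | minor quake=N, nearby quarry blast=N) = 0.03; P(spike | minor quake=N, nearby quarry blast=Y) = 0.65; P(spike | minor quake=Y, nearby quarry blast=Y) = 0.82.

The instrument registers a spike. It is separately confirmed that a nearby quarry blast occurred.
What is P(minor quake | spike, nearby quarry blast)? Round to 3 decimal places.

Enumerate both values of minor quake and weight by the priors:
  P(spike | nearby quarry blast) = 0.65·0.7 + 0.82·0.3
        = 0.455000 + 0.246000 = 0.701000
Configurations with minor quake contribute 0.246000, so
  P(minor quake | spike, nearby quarry blast) = 0.246000 / 0.701000 ≈ 0.351

P(minor quake | spike, nearby quarry blast) ≈ 0.351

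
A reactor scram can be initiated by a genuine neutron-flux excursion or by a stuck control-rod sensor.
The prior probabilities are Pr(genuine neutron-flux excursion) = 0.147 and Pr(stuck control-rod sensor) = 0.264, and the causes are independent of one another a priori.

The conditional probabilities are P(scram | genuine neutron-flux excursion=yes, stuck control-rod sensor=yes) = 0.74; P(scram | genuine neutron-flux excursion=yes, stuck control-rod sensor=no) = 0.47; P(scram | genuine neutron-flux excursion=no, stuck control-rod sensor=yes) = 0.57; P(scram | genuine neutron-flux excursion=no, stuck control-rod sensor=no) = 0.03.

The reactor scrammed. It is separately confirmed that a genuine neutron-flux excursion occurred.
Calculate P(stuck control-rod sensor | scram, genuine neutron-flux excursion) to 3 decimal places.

Numerator (weight on configurations with stuck control-rod sensor): 0.74×0.264 = 0.195360
Denominator P(scram | genuine neutron-flux excursion): 0.47×0.736 + 0.74×0.264 = 0.541280
Posterior = 0.195360 / 0.541280 ≈ 0.361

P(stuck control-rod sensor | scram, genuine neutron-flux excursion) ≈ 0.361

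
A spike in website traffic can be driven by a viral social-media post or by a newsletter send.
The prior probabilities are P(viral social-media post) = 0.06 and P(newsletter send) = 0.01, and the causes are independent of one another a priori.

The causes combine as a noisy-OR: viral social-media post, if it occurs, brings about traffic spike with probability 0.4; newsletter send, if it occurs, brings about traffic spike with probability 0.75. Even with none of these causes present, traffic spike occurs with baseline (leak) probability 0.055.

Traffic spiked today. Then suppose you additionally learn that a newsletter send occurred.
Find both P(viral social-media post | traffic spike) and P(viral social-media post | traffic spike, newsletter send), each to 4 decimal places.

P(viral social-media post | traffic spike) ≈ 0.3101; P(viral social-media post | traffic spike, newsletter send) ≈ 0.0669

Under noisy-OR, P(traffic spike | causes) = 1 − (1−0.055)·∏(1−qᵢ) over the active causes.
By total probability over the 4 (viral social-media post, newsletter send) configurations:
  P(traffic spike) = 0.055·0.94·0.99 + 0.76375·0.94·0.01 + 0.433·0.06·0.99 + 0.85825·0.06·0.01
        = 0.051183 + 0.007179 + 0.025720 + 0.000515 = 0.084597
The terms with viral social-media post present sum to 0.026235, so
  P(viral social-media post | traffic spike) = 0.026235 / 0.084597 ≈ 0.3101

With the extra evidence:
P(traffic spike | newsletter send) = 0.76375×0.94 + 0.85825×0.06 = 0.717925 + 0.051495 = 0.769420
Restricting to configurations with viral social-media post present: 0.85825×0.06 = 0.051495.
So P(viral social-media post | traffic spike, newsletter send) = 0.051495/0.769420 ≈ 0.0669.
Conditioning on newsletter send lowers the posterior on viral social-media post: the classic explaining-away effect in a common-effect structure.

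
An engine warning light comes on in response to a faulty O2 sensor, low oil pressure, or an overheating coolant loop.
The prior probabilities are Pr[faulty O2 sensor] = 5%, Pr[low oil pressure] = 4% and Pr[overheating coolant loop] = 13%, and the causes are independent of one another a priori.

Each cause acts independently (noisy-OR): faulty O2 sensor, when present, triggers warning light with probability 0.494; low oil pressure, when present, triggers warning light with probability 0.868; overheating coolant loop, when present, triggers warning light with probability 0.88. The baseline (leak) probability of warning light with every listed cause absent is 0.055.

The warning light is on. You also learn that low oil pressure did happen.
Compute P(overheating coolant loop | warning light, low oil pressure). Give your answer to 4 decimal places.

P(overheating coolant loop | warning light, low oil pressure) ≈ 0.1436

Under noisy-OR, P(warning light | causes) = 1 − (1−0.055)·∏(1−qᵢ) over the active causes.
For the numerator, keep only overheating coolant loop=true terms: 0.121651 + 0.006451 = 0.128102
Normalizer over all consistent configurations: 0.87526×0.95×0.87 + 0.985031×0.95×0.13 + 0.936882×0.05×0.87 + 0.992426×0.05×0.13 = 0.892258
P(overheating coolant loop | warning light, low oil pressure) = 0.128102/0.892258 ≈ 0.1436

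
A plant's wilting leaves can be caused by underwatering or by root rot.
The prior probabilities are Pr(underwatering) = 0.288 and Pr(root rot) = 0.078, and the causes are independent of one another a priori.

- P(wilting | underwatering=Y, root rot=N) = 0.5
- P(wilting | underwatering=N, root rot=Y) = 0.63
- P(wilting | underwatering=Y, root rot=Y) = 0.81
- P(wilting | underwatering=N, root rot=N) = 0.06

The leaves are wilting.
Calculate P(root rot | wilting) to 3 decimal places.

P(root rot | wilting) ≈ 0.236

Sum P(wilting|·) weighted by the priors over the 4 (underwatering, root rot) configurations:
  P(wilting) = 0.06·0.712·0.922 + 0.63·0.712·0.078 + 0.5·0.288·0.922 + 0.81·0.288·0.078
        = 0.039388 + 0.034988 + 0.132768 + 0.018196 = 0.225340
Keeping only the root rot-present terms gives 0.053184, so
  P(root rot | wilting) = 0.053184 / 0.225340 ≈ 0.236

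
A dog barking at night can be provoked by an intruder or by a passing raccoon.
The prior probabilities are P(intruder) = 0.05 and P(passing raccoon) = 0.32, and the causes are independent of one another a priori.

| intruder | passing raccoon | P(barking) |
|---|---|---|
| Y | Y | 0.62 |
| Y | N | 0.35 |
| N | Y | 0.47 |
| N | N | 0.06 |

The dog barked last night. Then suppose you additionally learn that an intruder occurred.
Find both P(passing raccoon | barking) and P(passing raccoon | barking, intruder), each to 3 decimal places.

P(barking) = 0.06·0.95·0.68 + 0.47·0.95·0.32 + 0.35·0.05·0.68 + 0.62·0.05·0.32 = 0.038760 + 0.142880 + 0.011900 + 0.009920 = 0.203460
Of this, 0.152800 comes from 0.142880 + 0.009920 (the passing raccoon=true cases).
P(passing raccoon | barking) = 0.152800 / 0.203460 ≈ 0.751

With the extra evidence:
P(barking | intruder) = 0.35×0.68 + 0.62×0.32 = 0.238000 + 0.198400 = 0.436400
The passing raccoon-present share is 0.62×0.32 = 0.198400.
So P(passing raccoon | barking, intruder) = 0.198400/0.436400 ≈ 0.455.
— intruder explains away the evidence for passing raccoon.

P(passing raccoon | barking) ≈ 0.751; P(passing raccoon | barking, intruder) ≈ 0.455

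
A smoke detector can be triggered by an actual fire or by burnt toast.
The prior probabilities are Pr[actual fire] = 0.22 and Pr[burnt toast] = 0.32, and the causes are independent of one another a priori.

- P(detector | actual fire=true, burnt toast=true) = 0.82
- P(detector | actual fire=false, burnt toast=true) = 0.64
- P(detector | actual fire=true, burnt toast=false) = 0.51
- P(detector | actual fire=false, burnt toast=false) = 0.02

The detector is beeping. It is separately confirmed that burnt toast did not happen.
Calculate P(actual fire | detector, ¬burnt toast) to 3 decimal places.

Sum P(detector|·) weighted by the priors over both values of actual fire:
  P(detector | ¬burnt toast) = 0.02·0.78 + 0.51·0.22
        = 0.015600 + 0.112200 = 0.127800
Configurations with actual fire contribute 0.112200, so
  P(actual fire | detector, ¬burnt toast) = 0.112200 / 0.127800 ≈ 0.878

P(actual fire | detector, ¬burnt toast) ≈ 0.878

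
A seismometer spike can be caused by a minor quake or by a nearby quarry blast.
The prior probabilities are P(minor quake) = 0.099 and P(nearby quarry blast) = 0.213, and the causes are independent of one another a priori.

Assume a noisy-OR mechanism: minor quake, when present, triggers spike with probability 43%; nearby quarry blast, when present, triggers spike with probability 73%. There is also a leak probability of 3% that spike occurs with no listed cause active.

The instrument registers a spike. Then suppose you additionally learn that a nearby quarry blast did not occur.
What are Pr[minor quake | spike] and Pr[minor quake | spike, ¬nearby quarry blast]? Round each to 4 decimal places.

Under noisy-OR, P(spike | causes) = 1 − (1−0.03)·∏(1−qᵢ) over the active causes.
Enumerate the 4 (minor quake, nearby quarry blast) configurations and weight by the priors:
  P(spike) = 0.03*0.901*0.787 + 0.7381*0.901*0.213 + 0.4471*0.099*0.787 + 0.850717*0.099*0.213
        = 0.021273 + 0.141651 + 0.034835 + 0.017939 = 0.215698
Configurations with minor quake contribute 0.052774, so
  P(minor quake | spike) = 0.052774 / 0.215698 ≈ 0.2447

Now also conditioning on nearby quarry blast≠true:
For the numerator, keep only minor quake=true terms: 0.4471×0.099 = 0.044263
Normalizer over all consistent configurations: 0.03×0.901 + 0.4471×0.099 = 0.071293
P(minor quake | spike, ¬nearby quarry blast) = 0.044263/0.071293 ≈ 0.6209

Pr[minor quake | spike] ≈ 0.2447; Pr[minor quake | spike, ¬nearby quarry blast] ≈ 0.6209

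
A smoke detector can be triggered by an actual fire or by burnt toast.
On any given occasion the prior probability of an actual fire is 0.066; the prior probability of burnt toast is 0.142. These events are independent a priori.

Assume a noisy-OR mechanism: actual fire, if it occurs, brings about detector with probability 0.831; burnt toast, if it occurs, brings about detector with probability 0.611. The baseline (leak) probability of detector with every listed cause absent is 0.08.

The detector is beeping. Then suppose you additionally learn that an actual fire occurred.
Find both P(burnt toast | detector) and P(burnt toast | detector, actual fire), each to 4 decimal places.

Under noisy-OR, P(detector | causes) = 1 − (1−0.08)·∏(1−qᵢ) over the active causes.
P(detector) = 0.08*0.934*0.858 + 0.64212*0.934*0.142 + 0.84452*0.066*0.858 + 0.939518*0.066*0.142 = 0.064110 + 0.085163 + 0.047823 + 0.008805 = 0.205901
The burnt toast-present share is 0.085163 + 0.008805 = 0.093968.
So P(burnt toast | detector) = 0.093968/0.205901 ≈ 0.4564.

Now also conditioning on actual fire=true:
Enumerate both values of burnt toast and weight by the priors:
  P(detector | actual fire) = 0.84452*0.858 + 0.939518*0.142
        = 0.724598 + 0.133412 = 0.858010
Configurations with burnt toast contribute 0.133412, so
  P(burnt toast | detector, actual fire) = 0.133412 / 0.858010 ≈ 0.1555
The drop from 0.4564 to 0.1555 is the explaining-away (discounting) effect.

P(burnt toast | detector) ≈ 0.4564; P(burnt toast | detector, actual fire) ≈ 0.1555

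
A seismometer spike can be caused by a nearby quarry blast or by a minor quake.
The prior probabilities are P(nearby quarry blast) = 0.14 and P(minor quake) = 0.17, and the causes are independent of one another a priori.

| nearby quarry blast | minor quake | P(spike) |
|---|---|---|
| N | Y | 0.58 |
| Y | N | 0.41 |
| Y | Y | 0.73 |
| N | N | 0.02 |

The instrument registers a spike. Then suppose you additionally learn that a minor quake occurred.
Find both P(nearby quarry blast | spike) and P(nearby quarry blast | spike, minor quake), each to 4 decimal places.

P(spike) = 0.02*0.86*0.83 + 0.58*0.86*0.17 + 0.41*0.14*0.83 + 0.73*0.14*0.17 = 0.014276 + 0.084796 + 0.047642 + 0.017374 = 0.164088
Of this, 0.065016 comes from 0.047642 + 0.017374 (the nearby quarry blast=true cases).
Hence the posterior is 0.065016/0.164088 ≈ 0.3962.

Now also conditioning on minor quake=true:
By total probability over both values of nearby quarry blast:
  P(spike | minor quake) = 0.58×0.86 + 0.73×0.14
        = 0.498800 + 0.102200 = 0.601000
The terms with nearby quarry blast present sum to 0.102200, so
  P(nearby quarry blast | spike, minor quake) = 0.102200 / 0.601000 ≈ 0.1700
Conditioning on minor quake lowers the posterior on nearby quarry blast: the classic explaining-away effect in a common-effect structure.

P(nearby quarry blast | spike) ≈ 0.3962; P(nearby quarry blast | spike, minor quake) ≈ 0.1700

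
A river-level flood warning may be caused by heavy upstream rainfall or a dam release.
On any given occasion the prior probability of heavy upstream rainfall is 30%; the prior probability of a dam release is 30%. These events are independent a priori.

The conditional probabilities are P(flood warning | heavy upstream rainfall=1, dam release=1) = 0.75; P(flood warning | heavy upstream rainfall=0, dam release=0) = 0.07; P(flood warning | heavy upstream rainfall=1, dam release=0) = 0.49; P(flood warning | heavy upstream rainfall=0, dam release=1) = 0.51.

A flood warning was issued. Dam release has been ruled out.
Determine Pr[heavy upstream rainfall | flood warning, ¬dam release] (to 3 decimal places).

Pr[heavy upstream rainfall | flood warning, ¬dam release] ≈ 0.750

Sum P(flood warning|·) weighted by the priors over both values of heavy upstream rainfall:
  P(flood warning | ¬dam release) = 0.07*0.7 + 0.49*0.3
        = 0.049000 + 0.147000 = 0.196000
Configurations with heavy upstream rainfall contribute 0.147000, so
  P(heavy upstream rainfall | flood warning, ¬dam release) = 0.147000 / 0.196000 ≈ 0.750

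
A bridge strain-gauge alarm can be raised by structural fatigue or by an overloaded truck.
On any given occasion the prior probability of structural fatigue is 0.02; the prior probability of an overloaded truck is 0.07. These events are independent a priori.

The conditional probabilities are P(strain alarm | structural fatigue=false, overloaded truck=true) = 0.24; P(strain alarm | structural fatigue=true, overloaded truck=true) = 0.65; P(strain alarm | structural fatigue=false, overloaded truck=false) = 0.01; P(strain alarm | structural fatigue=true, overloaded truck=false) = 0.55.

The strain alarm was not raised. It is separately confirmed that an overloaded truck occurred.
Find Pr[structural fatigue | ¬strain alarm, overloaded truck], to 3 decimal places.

By total probability over both values of structural fatigue:
  P(¬strain alarm | overloaded truck) = 0.76*0.98 + 0.35*0.02
        = 0.744800 + 0.007000 = 0.751800
Keeping only the structural fatigue-present terms gives 0.007000, so
  P(structural fatigue | ¬strain alarm, overloaded truck) = 0.007000 / 0.751800 ≈ 0.009

Pr[structural fatigue | ¬strain alarm, overloaded truck] ≈ 0.009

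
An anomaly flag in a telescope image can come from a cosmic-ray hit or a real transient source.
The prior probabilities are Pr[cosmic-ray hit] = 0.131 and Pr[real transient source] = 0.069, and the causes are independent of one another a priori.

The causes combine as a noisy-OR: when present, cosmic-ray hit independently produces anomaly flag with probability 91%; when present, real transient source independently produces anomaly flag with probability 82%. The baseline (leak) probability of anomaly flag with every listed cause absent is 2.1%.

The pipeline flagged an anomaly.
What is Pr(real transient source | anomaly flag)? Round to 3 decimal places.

Pr(real transient source | anomaly flag) ≈ 0.313

Under noisy-OR, P(anomaly flag | causes) = 1 − (1−0.021)·∏(1−qᵢ) over the active causes.
Weight on real transient source=true, given the evidence: 0.049395 + 0.008896 = 0.058291
Normalizer over all consistent configurations: 0.021·0.869·0.931 + 0.82378·0.869·0.069 + 0.91189·0.131·0.931 + 0.98414·0.131·0.069 = 0.186496
Posterior = 0.058291 / 0.186496 ≈ 0.313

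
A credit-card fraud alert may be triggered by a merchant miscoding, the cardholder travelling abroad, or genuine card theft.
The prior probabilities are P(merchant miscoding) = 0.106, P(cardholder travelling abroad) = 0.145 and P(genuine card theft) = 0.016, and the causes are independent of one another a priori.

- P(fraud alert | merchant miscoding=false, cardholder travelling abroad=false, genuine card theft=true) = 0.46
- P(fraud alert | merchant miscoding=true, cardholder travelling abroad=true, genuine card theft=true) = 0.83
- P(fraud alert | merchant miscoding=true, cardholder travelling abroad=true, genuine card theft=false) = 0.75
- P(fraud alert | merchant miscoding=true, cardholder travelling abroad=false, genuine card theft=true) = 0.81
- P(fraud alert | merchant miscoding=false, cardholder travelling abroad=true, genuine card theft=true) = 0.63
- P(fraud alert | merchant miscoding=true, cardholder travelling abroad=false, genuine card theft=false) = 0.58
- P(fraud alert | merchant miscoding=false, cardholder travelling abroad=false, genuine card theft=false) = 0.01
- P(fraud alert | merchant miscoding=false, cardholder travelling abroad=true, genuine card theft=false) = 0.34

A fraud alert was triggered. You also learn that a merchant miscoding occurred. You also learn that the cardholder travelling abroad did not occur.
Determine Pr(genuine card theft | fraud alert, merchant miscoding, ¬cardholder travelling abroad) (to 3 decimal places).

Pr(genuine card theft | fraud alert, merchant miscoding, ¬cardholder travelling abroad) ≈ 0.022

P(fraud alert | merchant miscoding, ¬cardholder travelling abroad) = 0.58·0.984 + 0.81·0.016 = 0.570720 + 0.012960 = 0.583680
Of this, 0.012960 comes from 0.81·0.016 (the genuine card theft=true cases).
So P(genuine card theft | fraud alert, merchant miscoding, ¬cardholder travelling abroad) = 0.012960/0.583680 ≈ 0.022.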